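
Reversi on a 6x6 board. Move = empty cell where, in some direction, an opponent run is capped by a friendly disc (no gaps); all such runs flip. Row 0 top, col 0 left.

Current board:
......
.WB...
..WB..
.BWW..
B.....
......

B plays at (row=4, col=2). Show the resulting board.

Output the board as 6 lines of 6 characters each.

Answer: ......
.WB...
..BB..
.BBW..
B.B...
......

Derivation:
Place B at (4,2); scan 8 dirs for brackets.
Dir NW: first cell 'B' (not opp) -> no flip
Dir N: opp run (3,2) (2,2) capped by B -> flip
Dir NE: opp run (3,3), next='.' -> no flip
Dir W: first cell '.' (not opp) -> no flip
Dir E: first cell '.' (not opp) -> no flip
Dir SW: first cell '.' (not opp) -> no flip
Dir S: first cell '.' (not opp) -> no flip
Dir SE: first cell '.' (not opp) -> no flip
All flips: (2,2) (3,2)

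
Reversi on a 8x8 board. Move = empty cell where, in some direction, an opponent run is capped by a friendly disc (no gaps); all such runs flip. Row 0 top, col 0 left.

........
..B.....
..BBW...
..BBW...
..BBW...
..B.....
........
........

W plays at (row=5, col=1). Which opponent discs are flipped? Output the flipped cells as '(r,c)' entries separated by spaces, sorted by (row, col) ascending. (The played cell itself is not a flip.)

Answer: (3,3) (4,2)

Derivation:
Dir NW: first cell '.' (not opp) -> no flip
Dir N: first cell '.' (not opp) -> no flip
Dir NE: opp run (4,2) (3,3) capped by W -> flip
Dir W: first cell '.' (not opp) -> no flip
Dir E: opp run (5,2), next='.' -> no flip
Dir SW: first cell '.' (not opp) -> no flip
Dir S: first cell '.' (not opp) -> no flip
Dir SE: first cell '.' (not opp) -> no flip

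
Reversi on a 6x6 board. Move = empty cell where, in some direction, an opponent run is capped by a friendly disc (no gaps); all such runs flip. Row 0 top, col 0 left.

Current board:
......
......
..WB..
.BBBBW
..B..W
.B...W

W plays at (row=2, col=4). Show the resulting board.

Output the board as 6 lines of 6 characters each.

Answer: ......
......
..WWW.
.BBBBW
..B..W
.B...W

Derivation:
Place W at (2,4); scan 8 dirs for brackets.
Dir NW: first cell '.' (not opp) -> no flip
Dir N: first cell '.' (not opp) -> no flip
Dir NE: first cell '.' (not opp) -> no flip
Dir W: opp run (2,3) capped by W -> flip
Dir E: first cell '.' (not opp) -> no flip
Dir SW: opp run (3,3) (4,2) (5,1), next=edge -> no flip
Dir S: opp run (3,4), next='.' -> no flip
Dir SE: first cell 'W' (not opp) -> no flip
All flips: (2,3)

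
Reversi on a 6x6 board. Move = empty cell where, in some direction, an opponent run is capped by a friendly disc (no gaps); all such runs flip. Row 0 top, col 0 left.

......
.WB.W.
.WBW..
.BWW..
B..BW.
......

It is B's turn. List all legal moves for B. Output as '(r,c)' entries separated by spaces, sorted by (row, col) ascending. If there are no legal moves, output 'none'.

(0,0): flips 1 -> legal
(0,1): flips 2 -> legal
(0,2): no bracket -> illegal
(0,3): no bracket -> illegal
(0,4): no bracket -> illegal
(0,5): no bracket -> illegal
(1,0): flips 3 -> legal
(1,3): flips 2 -> legal
(1,5): no bracket -> illegal
(2,0): flips 1 -> legal
(2,4): flips 1 -> legal
(2,5): no bracket -> illegal
(3,0): flips 1 -> legal
(3,4): flips 3 -> legal
(3,5): no bracket -> illegal
(4,1): no bracket -> illegal
(4,2): flips 1 -> legal
(4,5): flips 1 -> legal
(5,3): no bracket -> illegal
(5,4): no bracket -> illegal
(5,5): flips 2 -> legal

Answer: (0,0) (0,1) (1,0) (1,3) (2,0) (2,4) (3,0) (3,4) (4,2) (4,5) (5,5)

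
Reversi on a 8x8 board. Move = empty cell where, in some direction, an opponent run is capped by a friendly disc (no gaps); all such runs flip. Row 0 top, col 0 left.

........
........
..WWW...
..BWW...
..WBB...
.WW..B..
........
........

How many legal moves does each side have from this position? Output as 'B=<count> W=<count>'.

-- B to move --
(1,1): flips 2 -> legal
(1,2): flips 1 -> legal
(1,3): flips 2 -> legal
(1,4): flips 3 -> legal
(1,5): no bracket -> illegal
(2,1): no bracket -> illegal
(2,5): flips 1 -> legal
(3,1): no bracket -> illegal
(3,5): flips 2 -> legal
(4,0): no bracket -> illegal
(4,1): flips 1 -> legal
(4,5): no bracket -> illegal
(5,0): no bracket -> illegal
(5,3): no bracket -> illegal
(6,0): no bracket -> illegal
(6,1): flips 1 -> legal
(6,2): flips 2 -> legal
(6,3): no bracket -> illegal
B mobility = 9
-- W to move --
(2,1): no bracket -> illegal
(3,1): flips 1 -> legal
(3,5): no bracket -> illegal
(4,1): flips 1 -> legal
(4,5): flips 2 -> legal
(4,6): no bracket -> illegal
(5,3): flips 1 -> legal
(5,4): flips 1 -> legal
(5,6): no bracket -> illegal
(6,4): no bracket -> illegal
(6,5): no bracket -> illegal
(6,6): flips 2 -> legal
W mobility = 6

Answer: B=9 W=6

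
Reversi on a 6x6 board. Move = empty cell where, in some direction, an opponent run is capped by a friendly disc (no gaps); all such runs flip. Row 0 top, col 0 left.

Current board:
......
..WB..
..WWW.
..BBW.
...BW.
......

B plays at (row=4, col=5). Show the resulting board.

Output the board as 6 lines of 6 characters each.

Place B at (4,5); scan 8 dirs for brackets.
Dir NW: opp run (3,4) (2,3) (1,2), next='.' -> no flip
Dir N: first cell '.' (not opp) -> no flip
Dir NE: edge -> no flip
Dir W: opp run (4,4) capped by B -> flip
Dir E: edge -> no flip
Dir SW: first cell '.' (not opp) -> no flip
Dir S: first cell '.' (not opp) -> no flip
Dir SE: edge -> no flip
All flips: (4,4)

Answer: ......
..WB..
..WWW.
..BBW.
...BBB
......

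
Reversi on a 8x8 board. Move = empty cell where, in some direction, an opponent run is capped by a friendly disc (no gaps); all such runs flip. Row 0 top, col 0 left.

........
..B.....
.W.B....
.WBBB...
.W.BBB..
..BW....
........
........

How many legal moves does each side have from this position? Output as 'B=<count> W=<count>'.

Answer: B=6 W=7

Derivation:
-- B to move --
(1,0): flips 1 -> legal
(1,1): no bracket -> illegal
(2,0): no bracket -> illegal
(2,2): no bracket -> illegal
(3,0): flips 3 -> legal
(4,0): no bracket -> illegal
(4,2): no bracket -> illegal
(5,0): flips 1 -> legal
(5,1): no bracket -> illegal
(5,4): flips 1 -> legal
(6,2): flips 1 -> legal
(6,3): flips 1 -> legal
(6,4): no bracket -> illegal
B mobility = 6
-- W to move --
(0,1): no bracket -> illegal
(0,2): no bracket -> illegal
(0,3): flips 1 -> legal
(1,1): no bracket -> illegal
(1,3): flips 3 -> legal
(1,4): flips 2 -> legal
(2,2): no bracket -> illegal
(2,4): no bracket -> illegal
(2,5): no bracket -> illegal
(3,5): flips 4 -> legal
(3,6): no bracket -> illegal
(4,2): no bracket -> illegal
(4,6): no bracket -> illegal
(5,1): flips 1 -> legal
(5,4): flips 2 -> legal
(5,5): no bracket -> illegal
(5,6): no bracket -> illegal
(6,1): no bracket -> illegal
(6,2): no bracket -> illegal
(6,3): flips 1 -> legal
W mobility = 7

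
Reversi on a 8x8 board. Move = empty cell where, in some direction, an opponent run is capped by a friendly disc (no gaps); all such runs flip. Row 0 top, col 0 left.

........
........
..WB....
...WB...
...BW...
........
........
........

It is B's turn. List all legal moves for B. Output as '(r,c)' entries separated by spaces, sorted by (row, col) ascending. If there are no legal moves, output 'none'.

(1,1): no bracket -> illegal
(1,2): no bracket -> illegal
(1,3): no bracket -> illegal
(2,1): flips 1 -> legal
(2,4): no bracket -> illegal
(3,1): no bracket -> illegal
(3,2): flips 1 -> legal
(3,5): no bracket -> illegal
(4,2): no bracket -> illegal
(4,5): flips 1 -> legal
(5,3): no bracket -> illegal
(5,4): flips 1 -> legal
(5,5): no bracket -> illegal

Answer: (2,1) (3,2) (4,5) (5,4)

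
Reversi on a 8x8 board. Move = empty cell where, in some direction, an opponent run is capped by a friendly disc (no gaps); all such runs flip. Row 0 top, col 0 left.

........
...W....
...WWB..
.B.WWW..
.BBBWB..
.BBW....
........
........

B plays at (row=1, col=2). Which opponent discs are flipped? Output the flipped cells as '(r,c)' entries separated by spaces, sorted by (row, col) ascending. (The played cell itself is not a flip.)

Answer: (2,3) (3,4)

Derivation:
Dir NW: first cell '.' (not opp) -> no flip
Dir N: first cell '.' (not opp) -> no flip
Dir NE: first cell '.' (not opp) -> no flip
Dir W: first cell '.' (not opp) -> no flip
Dir E: opp run (1,3), next='.' -> no flip
Dir SW: first cell '.' (not opp) -> no flip
Dir S: first cell '.' (not opp) -> no flip
Dir SE: opp run (2,3) (3,4) capped by B -> flip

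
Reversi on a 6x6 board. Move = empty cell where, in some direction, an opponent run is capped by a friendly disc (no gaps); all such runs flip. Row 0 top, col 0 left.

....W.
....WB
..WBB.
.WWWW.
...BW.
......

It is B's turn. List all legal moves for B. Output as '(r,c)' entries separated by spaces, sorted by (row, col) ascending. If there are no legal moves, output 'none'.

(0,3): no bracket -> illegal
(0,5): flips 1 -> legal
(1,1): no bracket -> illegal
(1,2): no bracket -> illegal
(1,3): flips 1 -> legal
(2,0): no bracket -> illegal
(2,1): flips 2 -> legal
(2,5): flips 1 -> legal
(3,0): no bracket -> illegal
(3,5): no bracket -> illegal
(4,0): no bracket -> illegal
(4,1): flips 1 -> legal
(4,2): flips 1 -> legal
(4,5): flips 2 -> legal
(5,3): no bracket -> illegal
(5,4): flips 2 -> legal
(5,5): no bracket -> illegal

Answer: (0,5) (1,3) (2,1) (2,5) (4,1) (4,2) (4,5) (5,4)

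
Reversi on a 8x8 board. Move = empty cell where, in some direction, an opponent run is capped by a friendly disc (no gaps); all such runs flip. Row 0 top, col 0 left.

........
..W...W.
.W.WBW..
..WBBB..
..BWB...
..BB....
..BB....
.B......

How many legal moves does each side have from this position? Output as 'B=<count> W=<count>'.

Answer: B=7 W=6

Derivation:
-- B to move --
(0,1): flips 2 -> legal
(0,2): no bracket -> illegal
(0,3): no bracket -> illegal
(0,5): no bracket -> illegal
(0,6): no bracket -> illegal
(0,7): flips 2 -> legal
(1,0): no bracket -> illegal
(1,1): no bracket -> illegal
(1,3): flips 1 -> legal
(1,4): no bracket -> illegal
(1,5): flips 1 -> legal
(1,7): no bracket -> illegal
(2,0): no bracket -> illegal
(2,2): flips 2 -> legal
(2,6): flips 1 -> legal
(2,7): no bracket -> illegal
(3,0): no bracket -> illegal
(3,1): flips 1 -> legal
(3,6): no bracket -> illegal
(4,1): no bracket -> illegal
(5,4): no bracket -> illegal
B mobility = 7
-- W to move --
(1,3): no bracket -> illegal
(1,4): no bracket -> illegal
(1,5): no bracket -> illegal
(2,2): no bracket -> illegal
(2,6): no bracket -> illegal
(3,1): no bracket -> illegal
(3,6): flips 3 -> legal
(4,1): flips 1 -> legal
(4,5): flips 3 -> legal
(4,6): no bracket -> illegal
(5,1): no bracket -> illegal
(5,4): no bracket -> illegal
(5,5): no bracket -> illegal
(6,0): no bracket -> illegal
(6,1): flips 1 -> legal
(6,4): no bracket -> illegal
(7,0): no bracket -> illegal
(7,2): flips 3 -> legal
(7,3): flips 2 -> legal
(7,4): no bracket -> illegal
W mobility = 6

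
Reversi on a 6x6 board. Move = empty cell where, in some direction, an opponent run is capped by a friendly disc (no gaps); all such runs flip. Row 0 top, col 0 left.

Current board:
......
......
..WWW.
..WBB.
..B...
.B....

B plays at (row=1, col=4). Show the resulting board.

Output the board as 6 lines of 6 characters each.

Answer: ......
....B.
..WWB.
..WBB.
..B...
.B....

Derivation:
Place B at (1,4); scan 8 dirs for brackets.
Dir NW: first cell '.' (not opp) -> no flip
Dir N: first cell '.' (not opp) -> no flip
Dir NE: first cell '.' (not opp) -> no flip
Dir W: first cell '.' (not opp) -> no flip
Dir E: first cell '.' (not opp) -> no flip
Dir SW: opp run (2,3) (3,2), next='.' -> no flip
Dir S: opp run (2,4) capped by B -> flip
Dir SE: first cell '.' (not opp) -> no flip
All flips: (2,4)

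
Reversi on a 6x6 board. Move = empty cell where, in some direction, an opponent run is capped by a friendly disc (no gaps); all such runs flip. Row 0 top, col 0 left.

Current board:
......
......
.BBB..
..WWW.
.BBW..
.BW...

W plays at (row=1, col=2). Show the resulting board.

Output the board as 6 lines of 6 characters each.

Place W at (1,2); scan 8 dirs for brackets.
Dir NW: first cell '.' (not opp) -> no flip
Dir N: first cell '.' (not opp) -> no flip
Dir NE: first cell '.' (not opp) -> no flip
Dir W: first cell '.' (not opp) -> no flip
Dir E: first cell '.' (not opp) -> no flip
Dir SW: opp run (2,1), next='.' -> no flip
Dir S: opp run (2,2) capped by W -> flip
Dir SE: opp run (2,3) capped by W -> flip
All flips: (2,2) (2,3)

Answer: ......
..W...
.BWW..
..WWW.
.BBW..
.BW...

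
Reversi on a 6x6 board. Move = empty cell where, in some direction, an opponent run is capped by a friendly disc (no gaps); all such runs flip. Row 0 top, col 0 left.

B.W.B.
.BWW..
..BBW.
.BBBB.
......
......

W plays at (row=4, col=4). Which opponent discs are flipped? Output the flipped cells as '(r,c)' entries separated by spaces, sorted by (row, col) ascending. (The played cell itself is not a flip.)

Answer: (3,4)

Derivation:
Dir NW: opp run (3,3) (2,2) (1,1) (0,0), next=edge -> no flip
Dir N: opp run (3,4) capped by W -> flip
Dir NE: first cell '.' (not opp) -> no flip
Dir W: first cell '.' (not opp) -> no flip
Dir E: first cell '.' (not opp) -> no flip
Dir SW: first cell '.' (not opp) -> no flip
Dir S: first cell '.' (not opp) -> no flip
Dir SE: first cell '.' (not opp) -> no flip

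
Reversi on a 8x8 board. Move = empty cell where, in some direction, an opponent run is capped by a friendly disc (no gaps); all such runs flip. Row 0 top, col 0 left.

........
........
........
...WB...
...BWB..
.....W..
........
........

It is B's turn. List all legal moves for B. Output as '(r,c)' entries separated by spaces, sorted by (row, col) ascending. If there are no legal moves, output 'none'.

Answer: (2,3) (3,2) (5,4) (6,5)

Derivation:
(2,2): no bracket -> illegal
(2,3): flips 1 -> legal
(2,4): no bracket -> illegal
(3,2): flips 1 -> legal
(3,5): no bracket -> illegal
(4,2): no bracket -> illegal
(4,6): no bracket -> illegal
(5,3): no bracket -> illegal
(5,4): flips 1 -> legal
(5,6): no bracket -> illegal
(6,4): no bracket -> illegal
(6,5): flips 1 -> legal
(6,6): no bracket -> illegal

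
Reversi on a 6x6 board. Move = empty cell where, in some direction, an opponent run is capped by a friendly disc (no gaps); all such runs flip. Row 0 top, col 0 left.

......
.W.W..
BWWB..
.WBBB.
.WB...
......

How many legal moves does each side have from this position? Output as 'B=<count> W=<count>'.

Answer: B=8 W=7

Derivation:
-- B to move --
(0,0): flips 2 -> legal
(0,1): no bracket -> illegal
(0,2): flips 1 -> legal
(0,3): flips 1 -> legal
(0,4): no bracket -> illegal
(1,0): flips 1 -> legal
(1,2): flips 1 -> legal
(1,4): no bracket -> illegal
(2,4): no bracket -> illegal
(3,0): flips 1 -> legal
(4,0): flips 1 -> legal
(5,0): flips 1 -> legal
(5,1): no bracket -> illegal
(5,2): no bracket -> illegal
B mobility = 8
-- W to move --
(1,0): no bracket -> illegal
(1,2): no bracket -> illegal
(1,4): flips 2 -> legal
(2,4): flips 1 -> legal
(2,5): no bracket -> illegal
(3,0): no bracket -> illegal
(3,5): flips 3 -> legal
(4,3): flips 4 -> legal
(4,4): flips 1 -> legal
(4,5): no bracket -> illegal
(5,1): no bracket -> illegal
(5,2): flips 2 -> legal
(5,3): flips 1 -> legal
W mobility = 7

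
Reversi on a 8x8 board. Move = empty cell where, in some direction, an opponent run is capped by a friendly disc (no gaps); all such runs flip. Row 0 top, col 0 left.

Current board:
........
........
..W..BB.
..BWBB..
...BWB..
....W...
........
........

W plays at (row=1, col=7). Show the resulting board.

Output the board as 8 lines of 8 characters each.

Answer: ........
.......W
..W..BW.
..BWBW..
...BWB..
....W...
........
........

Derivation:
Place W at (1,7); scan 8 dirs for brackets.
Dir NW: first cell '.' (not opp) -> no flip
Dir N: first cell '.' (not opp) -> no flip
Dir NE: edge -> no flip
Dir W: first cell '.' (not opp) -> no flip
Dir E: edge -> no flip
Dir SW: opp run (2,6) (3,5) capped by W -> flip
Dir S: first cell '.' (not opp) -> no flip
Dir SE: edge -> no flip
All flips: (2,6) (3,5)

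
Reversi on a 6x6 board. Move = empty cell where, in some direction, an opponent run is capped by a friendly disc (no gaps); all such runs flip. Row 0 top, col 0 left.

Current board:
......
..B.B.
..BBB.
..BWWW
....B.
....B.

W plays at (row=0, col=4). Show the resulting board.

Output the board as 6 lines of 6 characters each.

Answer: ....W.
..B.W.
..BBW.
..BWWW
....B.
....B.

Derivation:
Place W at (0,4); scan 8 dirs for brackets.
Dir NW: edge -> no flip
Dir N: edge -> no flip
Dir NE: edge -> no flip
Dir W: first cell '.' (not opp) -> no flip
Dir E: first cell '.' (not opp) -> no flip
Dir SW: first cell '.' (not opp) -> no flip
Dir S: opp run (1,4) (2,4) capped by W -> flip
Dir SE: first cell '.' (not opp) -> no flip
All flips: (1,4) (2,4)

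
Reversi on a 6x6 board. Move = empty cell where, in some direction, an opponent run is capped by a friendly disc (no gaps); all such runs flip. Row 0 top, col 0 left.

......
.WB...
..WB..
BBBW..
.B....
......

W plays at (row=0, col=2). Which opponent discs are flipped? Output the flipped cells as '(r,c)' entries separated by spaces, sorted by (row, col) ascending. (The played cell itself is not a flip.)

Dir NW: edge -> no flip
Dir N: edge -> no flip
Dir NE: edge -> no flip
Dir W: first cell '.' (not opp) -> no flip
Dir E: first cell '.' (not opp) -> no flip
Dir SW: first cell 'W' (not opp) -> no flip
Dir S: opp run (1,2) capped by W -> flip
Dir SE: first cell '.' (not opp) -> no flip

Answer: (1,2)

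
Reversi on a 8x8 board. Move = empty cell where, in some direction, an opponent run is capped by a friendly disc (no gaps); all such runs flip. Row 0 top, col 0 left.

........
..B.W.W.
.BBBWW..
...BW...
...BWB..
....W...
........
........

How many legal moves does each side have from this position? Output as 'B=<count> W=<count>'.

Answer: B=8 W=9

Derivation:
-- B to move --
(0,3): no bracket -> illegal
(0,4): no bracket -> illegal
(0,5): flips 1 -> legal
(0,6): no bracket -> illegal
(0,7): flips 3 -> legal
(1,3): no bracket -> illegal
(1,5): flips 1 -> legal
(1,7): no bracket -> illegal
(2,6): flips 2 -> legal
(2,7): no bracket -> illegal
(3,5): flips 1 -> legal
(3,6): no bracket -> illegal
(5,3): no bracket -> illegal
(5,5): flips 1 -> legal
(6,3): flips 1 -> legal
(6,4): no bracket -> illegal
(6,5): flips 1 -> legal
B mobility = 8
-- W to move --
(0,1): flips 2 -> legal
(0,2): no bracket -> illegal
(0,3): no bracket -> illegal
(1,0): no bracket -> illegal
(1,1): flips 2 -> legal
(1,3): no bracket -> illegal
(2,0): flips 3 -> legal
(3,0): no bracket -> illegal
(3,1): no bracket -> illegal
(3,2): flips 3 -> legal
(3,5): no bracket -> illegal
(3,6): flips 1 -> legal
(4,2): flips 2 -> legal
(4,6): flips 1 -> legal
(5,2): flips 1 -> legal
(5,3): no bracket -> illegal
(5,5): no bracket -> illegal
(5,6): flips 1 -> legal
W mobility = 9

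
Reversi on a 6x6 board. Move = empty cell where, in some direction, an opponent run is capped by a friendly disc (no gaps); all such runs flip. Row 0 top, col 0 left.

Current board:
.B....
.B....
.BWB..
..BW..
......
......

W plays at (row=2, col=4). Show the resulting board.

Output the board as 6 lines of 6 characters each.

Place W at (2,4); scan 8 dirs for brackets.
Dir NW: first cell '.' (not opp) -> no flip
Dir N: first cell '.' (not opp) -> no flip
Dir NE: first cell '.' (not opp) -> no flip
Dir W: opp run (2,3) capped by W -> flip
Dir E: first cell '.' (not opp) -> no flip
Dir SW: first cell 'W' (not opp) -> no flip
Dir S: first cell '.' (not opp) -> no flip
Dir SE: first cell '.' (not opp) -> no flip
All flips: (2,3)

Answer: .B....
.B....
.BWWW.
..BW..
......
......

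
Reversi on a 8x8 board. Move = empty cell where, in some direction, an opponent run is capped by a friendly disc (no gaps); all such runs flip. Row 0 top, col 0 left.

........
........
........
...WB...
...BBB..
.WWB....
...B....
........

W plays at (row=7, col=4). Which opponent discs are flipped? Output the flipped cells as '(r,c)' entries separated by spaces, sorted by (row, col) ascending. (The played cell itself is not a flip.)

Answer: (6,3)

Derivation:
Dir NW: opp run (6,3) capped by W -> flip
Dir N: first cell '.' (not opp) -> no flip
Dir NE: first cell '.' (not opp) -> no flip
Dir W: first cell '.' (not opp) -> no flip
Dir E: first cell '.' (not opp) -> no flip
Dir SW: edge -> no flip
Dir S: edge -> no flip
Dir SE: edge -> no flip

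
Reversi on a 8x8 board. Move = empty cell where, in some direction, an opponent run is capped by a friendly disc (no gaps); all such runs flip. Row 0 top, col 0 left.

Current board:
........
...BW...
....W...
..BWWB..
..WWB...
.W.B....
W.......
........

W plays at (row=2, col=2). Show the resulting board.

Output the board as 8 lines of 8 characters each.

Answer: ........
...BW...
..W.W...
..WWWB..
..WWB...
.W.B....
W.......
........

Derivation:
Place W at (2,2); scan 8 dirs for brackets.
Dir NW: first cell '.' (not opp) -> no flip
Dir N: first cell '.' (not opp) -> no flip
Dir NE: opp run (1,3), next='.' -> no flip
Dir W: first cell '.' (not opp) -> no flip
Dir E: first cell '.' (not opp) -> no flip
Dir SW: first cell '.' (not opp) -> no flip
Dir S: opp run (3,2) capped by W -> flip
Dir SE: first cell 'W' (not opp) -> no flip
All flips: (3,2)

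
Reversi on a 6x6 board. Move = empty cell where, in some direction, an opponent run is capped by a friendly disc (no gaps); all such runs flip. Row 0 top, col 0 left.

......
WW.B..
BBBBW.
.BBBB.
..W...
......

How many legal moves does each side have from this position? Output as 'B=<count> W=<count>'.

Answer: B=10 W=6

Derivation:
-- B to move --
(0,0): flips 2 -> legal
(0,1): flips 1 -> legal
(0,2): flips 1 -> legal
(1,2): no bracket -> illegal
(1,4): flips 1 -> legal
(1,5): flips 1 -> legal
(2,5): flips 1 -> legal
(3,5): flips 1 -> legal
(4,1): no bracket -> illegal
(4,3): no bracket -> illegal
(5,1): flips 1 -> legal
(5,2): flips 1 -> legal
(5,3): flips 1 -> legal
B mobility = 10
-- W to move --
(0,2): flips 1 -> legal
(0,3): no bracket -> illegal
(0,4): no bracket -> illegal
(1,2): flips 2 -> legal
(1,4): no bracket -> illegal
(2,5): no bracket -> illegal
(3,0): flips 1 -> legal
(3,5): no bracket -> illegal
(4,0): no bracket -> illegal
(4,1): flips 2 -> legal
(4,3): flips 2 -> legal
(4,4): flips 3 -> legal
(4,5): no bracket -> illegal
W mobility = 6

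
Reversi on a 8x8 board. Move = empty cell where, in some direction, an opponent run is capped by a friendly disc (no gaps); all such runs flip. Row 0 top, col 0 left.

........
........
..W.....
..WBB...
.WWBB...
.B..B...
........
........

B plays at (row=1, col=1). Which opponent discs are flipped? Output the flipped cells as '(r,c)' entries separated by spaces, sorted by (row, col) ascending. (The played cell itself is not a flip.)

Dir NW: first cell '.' (not opp) -> no flip
Dir N: first cell '.' (not opp) -> no flip
Dir NE: first cell '.' (not opp) -> no flip
Dir W: first cell '.' (not opp) -> no flip
Dir E: first cell '.' (not opp) -> no flip
Dir SW: first cell '.' (not opp) -> no flip
Dir S: first cell '.' (not opp) -> no flip
Dir SE: opp run (2,2) capped by B -> flip

Answer: (2,2)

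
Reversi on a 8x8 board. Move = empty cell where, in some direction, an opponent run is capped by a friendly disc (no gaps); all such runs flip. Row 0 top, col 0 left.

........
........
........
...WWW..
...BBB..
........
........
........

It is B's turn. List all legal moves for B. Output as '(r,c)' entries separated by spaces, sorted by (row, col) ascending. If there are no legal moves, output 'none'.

(2,2): flips 1 -> legal
(2,3): flips 2 -> legal
(2,4): flips 1 -> legal
(2,5): flips 2 -> legal
(2,6): flips 1 -> legal
(3,2): no bracket -> illegal
(3,6): no bracket -> illegal
(4,2): no bracket -> illegal
(4,6): no bracket -> illegal

Answer: (2,2) (2,3) (2,4) (2,5) (2,6)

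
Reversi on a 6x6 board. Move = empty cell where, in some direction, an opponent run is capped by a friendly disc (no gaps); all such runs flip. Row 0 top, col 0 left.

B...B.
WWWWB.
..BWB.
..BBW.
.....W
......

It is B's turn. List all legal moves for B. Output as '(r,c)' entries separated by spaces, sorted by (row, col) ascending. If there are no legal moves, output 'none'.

Answer: (0,2) (0,3) (2,0) (3,5) (4,4)

Derivation:
(0,1): no bracket -> illegal
(0,2): flips 2 -> legal
(0,3): flips 2 -> legal
(2,0): flips 1 -> legal
(2,1): no bracket -> illegal
(2,5): no bracket -> illegal
(3,5): flips 1 -> legal
(4,3): no bracket -> illegal
(4,4): flips 1 -> legal
(5,4): no bracket -> illegal
(5,5): no bracket -> illegal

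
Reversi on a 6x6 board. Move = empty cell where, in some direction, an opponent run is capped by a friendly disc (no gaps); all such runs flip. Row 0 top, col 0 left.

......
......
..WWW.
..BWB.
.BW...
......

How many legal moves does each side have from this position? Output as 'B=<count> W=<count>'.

Answer: B=4 W=6

Derivation:
-- B to move --
(1,1): no bracket -> illegal
(1,2): flips 2 -> legal
(1,3): no bracket -> illegal
(1,4): flips 2 -> legal
(1,5): no bracket -> illegal
(2,1): no bracket -> illegal
(2,5): no bracket -> illegal
(3,1): no bracket -> illegal
(3,5): no bracket -> illegal
(4,3): flips 1 -> legal
(4,4): no bracket -> illegal
(5,1): no bracket -> illegal
(5,2): flips 1 -> legal
(5,3): no bracket -> illegal
B mobility = 4
-- W to move --
(2,1): no bracket -> illegal
(2,5): no bracket -> illegal
(3,0): no bracket -> illegal
(3,1): flips 1 -> legal
(3,5): flips 1 -> legal
(4,0): flips 1 -> legal
(4,3): no bracket -> illegal
(4,4): flips 1 -> legal
(4,5): flips 1 -> legal
(5,0): flips 2 -> legal
(5,1): no bracket -> illegal
(5,2): no bracket -> illegal
W mobility = 6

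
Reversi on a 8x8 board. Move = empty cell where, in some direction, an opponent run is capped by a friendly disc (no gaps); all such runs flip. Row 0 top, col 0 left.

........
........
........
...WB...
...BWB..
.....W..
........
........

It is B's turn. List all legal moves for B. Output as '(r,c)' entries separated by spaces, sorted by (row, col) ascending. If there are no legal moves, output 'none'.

Answer: (2,3) (3,2) (5,4) (6,5)

Derivation:
(2,2): no bracket -> illegal
(2,3): flips 1 -> legal
(2,4): no bracket -> illegal
(3,2): flips 1 -> legal
(3,5): no bracket -> illegal
(4,2): no bracket -> illegal
(4,6): no bracket -> illegal
(5,3): no bracket -> illegal
(5,4): flips 1 -> legal
(5,6): no bracket -> illegal
(6,4): no bracket -> illegal
(6,5): flips 1 -> legal
(6,6): no bracket -> illegal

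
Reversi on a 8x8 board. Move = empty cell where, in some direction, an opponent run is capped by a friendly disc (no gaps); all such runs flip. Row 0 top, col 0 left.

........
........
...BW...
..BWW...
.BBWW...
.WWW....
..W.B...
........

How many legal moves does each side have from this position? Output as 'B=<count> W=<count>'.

-- B to move --
(1,3): no bracket -> illegal
(1,4): no bracket -> illegal
(1,5): flips 2 -> legal
(2,2): no bracket -> illegal
(2,5): flips 1 -> legal
(3,5): flips 2 -> legal
(4,0): no bracket -> illegal
(4,5): flips 3 -> legal
(5,0): no bracket -> illegal
(5,4): flips 1 -> legal
(5,5): no bracket -> illegal
(6,0): flips 1 -> legal
(6,1): flips 1 -> legal
(6,3): flips 4 -> legal
(7,1): no bracket -> illegal
(7,2): flips 2 -> legal
(7,3): no bracket -> illegal
B mobility = 9
-- W to move --
(1,2): flips 1 -> legal
(1,3): flips 1 -> legal
(1,4): no bracket -> illegal
(2,1): flips 1 -> legal
(2,2): flips 3 -> legal
(3,0): flips 1 -> legal
(3,1): flips 3 -> legal
(4,0): flips 2 -> legal
(5,0): no bracket -> illegal
(5,4): no bracket -> illegal
(5,5): no bracket -> illegal
(6,3): no bracket -> illegal
(6,5): no bracket -> illegal
(7,3): no bracket -> illegal
(7,4): no bracket -> illegal
(7,5): flips 1 -> legal
W mobility = 8

Answer: B=9 W=8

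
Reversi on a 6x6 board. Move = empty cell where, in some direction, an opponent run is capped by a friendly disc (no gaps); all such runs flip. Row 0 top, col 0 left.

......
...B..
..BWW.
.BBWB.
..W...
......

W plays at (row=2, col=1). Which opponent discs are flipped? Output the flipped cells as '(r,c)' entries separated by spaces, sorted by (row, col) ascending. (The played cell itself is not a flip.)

Dir NW: first cell '.' (not opp) -> no flip
Dir N: first cell '.' (not opp) -> no flip
Dir NE: first cell '.' (not opp) -> no flip
Dir W: first cell '.' (not opp) -> no flip
Dir E: opp run (2,2) capped by W -> flip
Dir SW: first cell '.' (not opp) -> no flip
Dir S: opp run (3,1), next='.' -> no flip
Dir SE: opp run (3,2), next='.' -> no flip

Answer: (2,2)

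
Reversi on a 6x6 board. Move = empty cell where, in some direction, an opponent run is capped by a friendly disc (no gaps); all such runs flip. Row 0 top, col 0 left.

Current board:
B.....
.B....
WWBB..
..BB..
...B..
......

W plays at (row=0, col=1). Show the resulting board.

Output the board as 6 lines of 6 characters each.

Answer: BW....
.W....
WWBB..
..BB..
...B..
......

Derivation:
Place W at (0,1); scan 8 dirs for brackets.
Dir NW: edge -> no flip
Dir N: edge -> no flip
Dir NE: edge -> no flip
Dir W: opp run (0,0), next=edge -> no flip
Dir E: first cell '.' (not opp) -> no flip
Dir SW: first cell '.' (not opp) -> no flip
Dir S: opp run (1,1) capped by W -> flip
Dir SE: first cell '.' (not opp) -> no flip
All flips: (1,1)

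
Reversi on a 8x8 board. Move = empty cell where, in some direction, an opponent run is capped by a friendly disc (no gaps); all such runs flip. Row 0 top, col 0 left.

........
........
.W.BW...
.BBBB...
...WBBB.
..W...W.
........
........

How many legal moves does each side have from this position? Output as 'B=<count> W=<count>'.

-- B to move --
(1,0): flips 1 -> legal
(1,1): flips 1 -> legal
(1,2): no bracket -> illegal
(1,3): no bracket -> illegal
(1,4): flips 1 -> legal
(1,5): flips 1 -> legal
(2,0): no bracket -> illegal
(2,2): no bracket -> illegal
(2,5): flips 1 -> legal
(3,0): no bracket -> illegal
(3,5): no bracket -> illegal
(4,1): no bracket -> illegal
(4,2): flips 1 -> legal
(4,7): no bracket -> illegal
(5,1): no bracket -> illegal
(5,3): flips 1 -> legal
(5,4): flips 1 -> legal
(5,5): no bracket -> illegal
(5,7): no bracket -> illegal
(6,1): flips 2 -> legal
(6,2): no bracket -> illegal
(6,3): no bracket -> illegal
(6,5): no bracket -> illegal
(6,6): flips 1 -> legal
(6,7): flips 1 -> legal
B mobility = 11
-- W to move --
(1,2): flips 3 -> legal
(1,3): flips 2 -> legal
(1,4): no bracket -> illegal
(2,0): no bracket -> illegal
(2,2): flips 1 -> legal
(2,5): flips 1 -> legal
(3,0): no bracket -> illegal
(3,5): no bracket -> illegal
(3,6): flips 1 -> legal
(3,7): no bracket -> illegal
(4,0): no bracket -> illegal
(4,1): flips 1 -> legal
(4,2): flips 1 -> legal
(4,7): flips 3 -> legal
(5,3): no bracket -> illegal
(5,4): flips 2 -> legal
(5,5): no bracket -> illegal
(5,7): no bracket -> illegal
W mobility = 9

Answer: B=11 W=9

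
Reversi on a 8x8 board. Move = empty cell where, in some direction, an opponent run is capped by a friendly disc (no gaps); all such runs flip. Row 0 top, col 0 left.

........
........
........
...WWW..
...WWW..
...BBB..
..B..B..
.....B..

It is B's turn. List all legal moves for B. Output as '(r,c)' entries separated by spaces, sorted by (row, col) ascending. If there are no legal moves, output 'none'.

(2,2): flips 2 -> legal
(2,3): flips 2 -> legal
(2,4): flips 2 -> legal
(2,5): flips 2 -> legal
(2,6): flips 2 -> legal
(3,2): flips 1 -> legal
(3,6): flips 1 -> legal
(4,2): no bracket -> illegal
(4,6): no bracket -> illegal
(5,2): no bracket -> illegal
(5,6): no bracket -> illegal

Answer: (2,2) (2,3) (2,4) (2,5) (2,6) (3,2) (3,6)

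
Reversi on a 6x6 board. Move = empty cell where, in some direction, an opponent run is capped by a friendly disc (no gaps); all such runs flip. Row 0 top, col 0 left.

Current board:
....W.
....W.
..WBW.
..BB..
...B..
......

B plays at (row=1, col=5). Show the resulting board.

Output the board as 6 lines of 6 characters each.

Place B at (1,5); scan 8 dirs for brackets.
Dir NW: opp run (0,4), next=edge -> no flip
Dir N: first cell '.' (not opp) -> no flip
Dir NE: edge -> no flip
Dir W: opp run (1,4), next='.' -> no flip
Dir E: edge -> no flip
Dir SW: opp run (2,4) capped by B -> flip
Dir S: first cell '.' (not opp) -> no flip
Dir SE: edge -> no flip
All flips: (2,4)

Answer: ....W.
....WB
..WBB.
..BB..
...B..
......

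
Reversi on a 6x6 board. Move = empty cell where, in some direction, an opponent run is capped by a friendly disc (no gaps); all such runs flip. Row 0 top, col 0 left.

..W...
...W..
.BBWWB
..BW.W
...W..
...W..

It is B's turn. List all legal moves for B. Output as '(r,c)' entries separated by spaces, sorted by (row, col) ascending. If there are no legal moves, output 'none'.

(0,1): no bracket -> illegal
(0,3): no bracket -> illegal
(0,4): flips 1 -> legal
(1,1): no bracket -> illegal
(1,2): no bracket -> illegal
(1,4): flips 1 -> legal
(1,5): no bracket -> illegal
(3,4): flips 1 -> legal
(4,2): no bracket -> illegal
(4,4): flips 1 -> legal
(4,5): flips 1 -> legal
(5,2): no bracket -> illegal
(5,4): flips 1 -> legal

Answer: (0,4) (1,4) (3,4) (4,4) (4,5) (5,4)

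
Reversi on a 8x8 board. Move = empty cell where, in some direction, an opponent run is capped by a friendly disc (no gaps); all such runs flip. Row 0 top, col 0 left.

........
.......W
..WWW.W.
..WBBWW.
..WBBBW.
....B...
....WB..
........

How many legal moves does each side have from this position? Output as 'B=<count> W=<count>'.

Answer: B=15 W=6

Derivation:
-- B to move --
(0,6): no bracket -> illegal
(0,7): no bracket -> illegal
(1,1): flips 1 -> legal
(1,2): flips 1 -> legal
(1,3): flips 1 -> legal
(1,4): flips 1 -> legal
(1,5): flips 1 -> legal
(1,6): no bracket -> illegal
(2,1): flips 1 -> legal
(2,5): flips 1 -> legal
(2,7): flips 1 -> legal
(3,1): flips 1 -> legal
(3,7): flips 2 -> legal
(4,1): flips 1 -> legal
(4,7): flips 1 -> legal
(5,1): flips 1 -> legal
(5,2): no bracket -> illegal
(5,3): no bracket -> illegal
(5,5): no bracket -> illegal
(5,6): no bracket -> illegal
(5,7): no bracket -> illegal
(6,3): flips 1 -> legal
(7,3): no bracket -> illegal
(7,4): flips 1 -> legal
(7,5): no bracket -> illegal
B mobility = 15
-- W to move --
(2,5): no bracket -> illegal
(5,2): no bracket -> illegal
(5,3): flips 3 -> legal
(5,5): flips 3 -> legal
(5,6): flips 2 -> legal
(6,3): flips 2 -> legal
(6,6): flips 1 -> legal
(7,4): no bracket -> illegal
(7,5): no bracket -> illegal
(7,6): flips 3 -> legal
W mobility = 6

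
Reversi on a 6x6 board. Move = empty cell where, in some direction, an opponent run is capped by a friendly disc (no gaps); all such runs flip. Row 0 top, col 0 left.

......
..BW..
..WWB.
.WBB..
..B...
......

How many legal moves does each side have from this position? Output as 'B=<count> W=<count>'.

-- B to move --
(0,2): flips 1 -> legal
(0,3): flips 2 -> legal
(0,4): no bracket -> illegal
(1,1): flips 1 -> legal
(1,4): flips 2 -> legal
(2,0): flips 1 -> legal
(2,1): flips 2 -> legal
(3,0): flips 1 -> legal
(3,4): flips 1 -> legal
(4,0): no bracket -> illegal
(4,1): no bracket -> illegal
B mobility = 8
-- W to move --
(0,1): flips 1 -> legal
(0,2): flips 1 -> legal
(0,3): no bracket -> illegal
(1,1): flips 1 -> legal
(1,4): no bracket -> illegal
(1,5): no bracket -> illegal
(2,1): no bracket -> illegal
(2,5): flips 1 -> legal
(3,4): flips 2 -> legal
(3,5): flips 1 -> legal
(4,1): flips 1 -> legal
(4,3): flips 1 -> legal
(4,4): flips 1 -> legal
(5,1): no bracket -> illegal
(5,2): flips 2 -> legal
(5,3): flips 1 -> legal
W mobility = 11

Answer: B=8 W=11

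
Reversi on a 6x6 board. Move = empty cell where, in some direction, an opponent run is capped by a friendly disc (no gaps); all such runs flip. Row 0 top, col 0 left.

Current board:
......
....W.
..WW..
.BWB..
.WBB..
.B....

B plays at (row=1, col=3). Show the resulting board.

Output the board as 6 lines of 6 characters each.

Place B at (1,3); scan 8 dirs for brackets.
Dir NW: first cell '.' (not opp) -> no flip
Dir N: first cell '.' (not opp) -> no flip
Dir NE: first cell '.' (not opp) -> no flip
Dir W: first cell '.' (not opp) -> no flip
Dir E: opp run (1,4), next='.' -> no flip
Dir SW: opp run (2,2) capped by B -> flip
Dir S: opp run (2,3) capped by B -> flip
Dir SE: first cell '.' (not opp) -> no flip
All flips: (2,2) (2,3)

Answer: ......
...BW.
..BB..
.BWB..
.WBB..
.B....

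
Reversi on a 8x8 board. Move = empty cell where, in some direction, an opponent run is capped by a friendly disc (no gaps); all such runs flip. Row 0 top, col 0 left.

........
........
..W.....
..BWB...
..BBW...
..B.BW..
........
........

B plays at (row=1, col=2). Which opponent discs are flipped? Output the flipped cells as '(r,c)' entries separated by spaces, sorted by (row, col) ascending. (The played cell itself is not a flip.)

Dir NW: first cell '.' (not opp) -> no flip
Dir N: first cell '.' (not opp) -> no flip
Dir NE: first cell '.' (not opp) -> no flip
Dir W: first cell '.' (not opp) -> no flip
Dir E: first cell '.' (not opp) -> no flip
Dir SW: first cell '.' (not opp) -> no flip
Dir S: opp run (2,2) capped by B -> flip
Dir SE: first cell '.' (not opp) -> no flip

Answer: (2,2)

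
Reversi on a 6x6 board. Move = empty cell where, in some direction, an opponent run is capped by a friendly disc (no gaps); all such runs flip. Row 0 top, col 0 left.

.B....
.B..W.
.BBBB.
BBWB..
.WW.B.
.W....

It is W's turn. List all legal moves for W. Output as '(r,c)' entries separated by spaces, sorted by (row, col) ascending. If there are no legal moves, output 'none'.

(0,0): no bracket -> illegal
(0,2): no bracket -> illegal
(1,0): flips 1 -> legal
(1,2): flips 1 -> legal
(1,3): no bracket -> illegal
(1,5): flips 2 -> legal
(2,0): flips 1 -> legal
(2,5): no bracket -> illegal
(3,4): flips 2 -> legal
(3,5): no bracket -> illegal
(4,0): no bracket -> illegal
(4,3): no bracket -> illegal
(4,5): no bracket -> illegal
(5,3): no bracket -> illegal
(5,4): no bracket -> illegal
(5,5): no bracket -> illegal

Answer: (1,0) (1,2) (1,5) (2,0) (3,4)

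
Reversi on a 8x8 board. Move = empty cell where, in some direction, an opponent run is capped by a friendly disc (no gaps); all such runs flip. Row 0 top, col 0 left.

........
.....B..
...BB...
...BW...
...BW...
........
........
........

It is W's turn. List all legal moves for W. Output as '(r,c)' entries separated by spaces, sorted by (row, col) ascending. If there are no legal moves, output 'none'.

Answer: (1,2) (1,4) (2,2) (3,2) (4,2) (5,2)

Derivation:
(0,4): no bracket -> illegal
(0,5): no bracket -> illegal
(0,6): no bracket -> illegal
(1,2): flips 1 -> legal
(1,3): no bracket -> illegal
(1,4): flips 1 -> legal
(1,6): no bracket -> illegal
(2,2): flips 1 -> legal
(2,5): no bracket -> illegal
(2,6): no bracket -> illegal
(3,2): flips 1 -> legal
(3,5): no bracket -> illegal
(4,2): flips 1 -> legal
(5,2): flips 1 -> legal
(5,3): no bracket -> illegal
(5,4): no bracket -> illegal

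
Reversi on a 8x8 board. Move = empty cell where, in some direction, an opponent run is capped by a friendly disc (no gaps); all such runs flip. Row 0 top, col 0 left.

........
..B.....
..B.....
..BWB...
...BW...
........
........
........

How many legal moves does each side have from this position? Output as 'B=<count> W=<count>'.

Answer: B=4 W=6

Derivation:
-- B to move --
(2,3): flips 1 -> legal
(2,4): no bracket -> illegal
(3,5): no bracket -> illegal
(4,2): no bracket -> illegal
(4,5): flips 1 -> legal
(5,3): no bracket -> illegal
(5,4): flips 1 -> legal
(5,5): flips 2 -> legal
B mobility = 4
-- W to move --
(0,1): no bracket -> illegal
(0,2): no bracket -> illegal
(0,3): no bracket -> illegal
(1,1): flips 1 -> legal
(1,3): no bracket -> illegal
(2,1): no bracket -> illegal
(2,3): no bracket -> illegal
(2,4): flips 1 -> legal
(2,5): no bracket -> illegal
(3,1): flips 1 -> legal
(3,5): flips 1 -> legal
(4,1): no bracket -> illegal
(4,2): flips 1 -> legal
(4,5): no bracket -> illegal
(5,2): no bracket -> illegal
(5,3): flips 1 -> legal
(5,4): no bracket -> illegal
W mobility = 6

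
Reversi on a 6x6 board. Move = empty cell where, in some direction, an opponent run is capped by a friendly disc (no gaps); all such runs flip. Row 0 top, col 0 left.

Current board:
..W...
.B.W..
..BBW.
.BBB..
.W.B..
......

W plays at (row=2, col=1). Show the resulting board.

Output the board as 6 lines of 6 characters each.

Answer: ..W...
.B.W..
.WWWW.
.WBB..
.W.B..
......

Derivation:
Place W at (2,1); scan 8 dirs for brackets.
Dir NW: first cell '.' (not opp) -> no flip
Dir N: opp run (1,1), next='.' -> no flip
Dir NE: first cell '.' (not opp) -> no flip
Dir W: first cell '.' (not opp) -> no flip
Dir E: opp run (2,2) (2,3) capped by W -> flip
Dir SW: first cell '.' (not opp) -> no flip
Dir S: opp run (3,1) capped by W -> flip
Dir SE: opp run (3,2) (4,3), next='.' -> no flip
All flips: (2,2) (2,3) (3,1)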